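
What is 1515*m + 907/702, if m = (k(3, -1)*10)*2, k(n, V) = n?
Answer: 63812707/702 ≈ 90901.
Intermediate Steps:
m = 60 (m = (3*10)*2 = 30*2 = 60)
1515*m + 907/702 = 1515*60 + 907/702 = 90900 + 907*(1/702) = 90900 + 907/702 = 63812707/702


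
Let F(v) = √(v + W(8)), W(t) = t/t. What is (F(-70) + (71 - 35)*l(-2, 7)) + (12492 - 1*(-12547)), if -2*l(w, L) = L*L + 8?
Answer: 24013 + I*√69 ≈ 24013.0 + 8.3066*I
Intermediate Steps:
W(t) = 1
F(v) = √(1 + v) (F(v) = √(v + 1) = √(1 + v))
l(w, L) = -4 - L²/2 (l(w, L) = -(L*L + 8)/2 = -(L² + 8)/2 = -(8 + L²)/2 = -4 - L²/2)
(F(-70) + (71 - 35)*l(-2, 7)) + (12492 - 1*(-12547)) = (√(1 - 70) + (71 - 35)*(-4 - ½*7²)) + (12492 - 1*(-12547)) = (√(-69) + 36*(-4 - ½*49)) + (12492 + 12547) = (I*√69 + 36*(-4 - 49/2)) + 25039 = (I*√69 + 36*(-57/2)) + 25039 = (I*√69 - 1026) + 25039 = (-1026 + I*√69) + 25039 = 24013 + I*√69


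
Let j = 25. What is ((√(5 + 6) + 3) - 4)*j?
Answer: -25 + 25*√11 ≈ 57.916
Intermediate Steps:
((√(5 + 6) + 3) - 4)*j = ((√(5 + 6) + 3) - 4)*25 = ((√11 + 3) - 4)*25 = ((3 + √11) - 4)*25 = (-1 + √11)*25 = -25 + 25*√11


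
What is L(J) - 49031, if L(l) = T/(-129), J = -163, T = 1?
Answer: -6325000/129 ≈ -49031.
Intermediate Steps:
L(l) = -1/129 (L(l) = 1/(-129) = 1*(-1/129) = -1/129)
L(J) - 49031 = -1/129 - 49031 = -6325000/129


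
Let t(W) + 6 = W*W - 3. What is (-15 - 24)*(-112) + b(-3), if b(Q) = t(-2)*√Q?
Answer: 4368 - 5*I*√3 ≈ 4368.0 - 8.6602*I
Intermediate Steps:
t(W) = -9 + W² (t(W) = -6 + (W*W - 3) = -6 + (W² - 3) = -6 + (-3 + W²) = -9 + W²)
b(Q) = -5*√Q (b(Q) = (-9 + (-2)²)*√Q = (-9 + 4)*√Q = -5*√Q)
(-15 - 24)*(-112) + b(-3) = (-15 - 24)*(-112) - 5*I*√3 = -39*(-112) - 5*I*√3 = 4368 - 5*I*√3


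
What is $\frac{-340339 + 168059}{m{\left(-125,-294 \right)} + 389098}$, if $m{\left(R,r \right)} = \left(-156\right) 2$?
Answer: $- \frac{86140}{194393} \approx -0.44312$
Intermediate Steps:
$m{\left(R,r \right)} = -312$
$\frac{-340339 + 168059}{m{\left(-125,-294 \right)} + 389098} = \frac{-340339 + 168059}{-312 + 389098} = - \frac{172280}{388786} = \left(-172280\right) \frac{1}{388786} = - \frac{86140}{194393}$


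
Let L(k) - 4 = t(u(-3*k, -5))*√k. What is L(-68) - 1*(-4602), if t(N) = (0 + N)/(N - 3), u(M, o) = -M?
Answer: 4606 + 136*I*√17/69 ≈ 4606.0 + 8.1267*I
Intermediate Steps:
t(N) = N/(-3 + N)
L(k) = 4 + 3*k^(3/2)/(-3 + 3*k) (L(k) = 4 + ((-(-3)*k)/(-3 - (-3)*k))*√k = 4 + ((3*k)/(-3 + 3*k))*√k = 4 + (3*k/(-3 + 3*k))*√k = 4 + 3*k^(3/2)/(-3 + 3*k))
L(-68) - 1*(-4602) = (-4 + (-68)^(3/2) + 4*(-68))/(-1 - 68) - 1*(-4602) = (-4 - 136*I*√17 - 272)/(-69) + 4602 = -(-276 - 136*I*√17)/69 + 4602 = (4 + 136*I*√17/69) + 4602 = 4606 + 136*I*√17/69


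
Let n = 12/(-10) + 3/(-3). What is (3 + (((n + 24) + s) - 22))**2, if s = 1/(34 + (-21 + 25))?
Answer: 288369/36100 ≈ 7.9881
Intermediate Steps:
n = -11/5 (n = 12*(-1/10) + 3*(-1/3) = -6/5 - 1 = -11/5 ≈ -2.2000)
s = 1/38 (s = 1/(34 + 4) = 1/38 ≈ 0.026316)
(3 + (((n + 24) + s) - 22))**2 = (3 + (((-11/5 + 24) + 1/38) - 22))**2 = (3 + ((109/5 + 1/38) - 22))**2 = (3 + (4147/190 - 22))**2 = (3 - 33/190)**2 = (537/190)**2 = 288369/36100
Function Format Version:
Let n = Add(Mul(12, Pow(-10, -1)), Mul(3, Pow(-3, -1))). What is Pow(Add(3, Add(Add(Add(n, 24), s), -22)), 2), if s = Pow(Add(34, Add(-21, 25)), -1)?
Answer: Rational(288369, 36100) ≈ 7.9881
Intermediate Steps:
n = Rational(-11, 5) (n = Add(Mul(12, Rational(-1, 10)), Mul(3, Rational(-1, 3))) = Add(Rational(-6, 5), -1) = Rational(-11, 5) ≈ -2.2000)
s = Rational(1, 38) (s = Pow(Add(34, 4), -1) = Pow(38, -1) = Rational(1, 38) ≈ 0.026316)
Pow(Add(3, Add(Add(Add(n, 24), s), -22)), 2) = Pow(Add(3, Add(Add(Add(Rational(-11, 5), 24), Rational(1, 38)), -22)), 2) = Pow(Add(3, Add(Add(Rational(109, 5), Rational(1, 38)), -22)), 2) = Pow(Add(3, Add(Rational(4147, 190), -22)), 2) = Pow(Add(3, Rational(-33, 190)), 2) = Pow(Rational(537, 190), 2) = Rational(288369, 36100)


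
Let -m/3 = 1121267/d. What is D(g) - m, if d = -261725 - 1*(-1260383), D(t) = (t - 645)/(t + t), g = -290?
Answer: 96158327/19307388 ≈ 4.9804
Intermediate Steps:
D(t) = (-645 + t)/(2*t) (D(t) = (-645 + t)/((2*t)) = (-645 + t)*(1/(2*t)) = (-645 + t)/(2*t))
d = 998658 (d = -261725 + 1260383 = 998658)
m = -1121267/332886 (m = -3363801/998658 = -3*1121267/998658 = -1121267/332886 ≈ -3.3683)
D(g) - m = (½)*(-645 - 290)/(-290) - 1*(-1121267/332886) = (½)*(-1/290)*(-935) + 1121267/332886 = 187/116 + 1121267/332886 = 96158327/19307388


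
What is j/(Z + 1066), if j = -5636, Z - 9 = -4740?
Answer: 5636/3665 ≈ 1.5378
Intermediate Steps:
Z = -4731 (Z = 9 - 4740 = -4731)
j/(Z + 1066) = -5636/(-4731 + 1066) = -5636/(-3665) = -5636*(-1/3665) = 5636/3665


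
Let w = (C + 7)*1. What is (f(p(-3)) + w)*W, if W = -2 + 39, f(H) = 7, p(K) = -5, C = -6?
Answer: 296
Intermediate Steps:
W = 37
w = 1 (w = (-6 + 7)*1 = 1*1 = 1)
(f(p(-3)) + w)*W = (7 + 1)*37 = 8*37 = 296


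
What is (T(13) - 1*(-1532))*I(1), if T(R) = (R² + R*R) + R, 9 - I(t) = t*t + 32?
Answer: -45192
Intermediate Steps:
I(t) = -23 - t² (I(t) = 9 - (t*t + 32) = 9 - (t² + 32) = 9 - (32 + t²) = 9 + (-32 - t²) = -23 - t²)
T(R) = R + 2*R² (T(R) = (R² + R²) + R = 2*R² + R = R + 2*R²)
(T(13) - 1*(-1532))*I(1) = (13*(1 + 2*13) - 1*(-1532))*(-23 - 1*1²) = (13*(1 + 26) + 1532)*(-23 - 1*1) = (13*27 + 1532)*(-23 - 1) = (351 + 1532)*(-24) = 1883*(-24) = -45192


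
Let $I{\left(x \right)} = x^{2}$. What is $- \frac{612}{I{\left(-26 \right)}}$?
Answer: $- \frac{153}{169} \approx -0.90532$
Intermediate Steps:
$- \frac{612}{I{\left(-26 \right)}} = - \frac{612}{\left(-26\right)^{2}} = - \frac{612}{676} = \left(-612\right) \frac{1}{676} = - \frac{153}{169}$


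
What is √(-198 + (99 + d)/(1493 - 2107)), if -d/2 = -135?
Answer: 3*I*√8319086/614 ≈ 14.093*I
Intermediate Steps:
d = 270 (d = -2*(-135) = 270)
√(-198 + (99 + d)/(1493 - 2107)) = √(-198 + (99 + 270)/(1493 - 2107)) = √(-198 + 369/(-614)) = √(-198 + 369*(-1/614)) = √(-198 - 369/614) = √(-121941/614) = 3*I*√8319086/614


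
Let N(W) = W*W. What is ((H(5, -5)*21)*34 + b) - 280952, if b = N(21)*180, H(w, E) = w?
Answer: -198002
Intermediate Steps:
N(W) = W**2
b = 79380 (b = 21**2*180 = 441*180 = 79380)
((H(5, -5)*21)*34 + b) - 280952 = ((5*21)*34 + 79380) - 280952 = (105*34 + 79380) - 280952 = (3570 + 79380) - 280952 = 82950 - 280952 = -198002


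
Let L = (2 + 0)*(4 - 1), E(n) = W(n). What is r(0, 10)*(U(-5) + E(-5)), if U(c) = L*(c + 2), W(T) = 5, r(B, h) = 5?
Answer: -65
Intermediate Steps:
E(n) = 5
L = 6 (L = 2*3 = 6)
U(c) = 12 + 6*c (U(c) = 6*(c + 2) = 6*(2 + c) = 12 + 6*c)
r(0, 10)*(U(-5) + E(-5)) = 5*((12 + 6*(-5)) + 5) = 5*((12 - 30) + 5) = 5*(-18 + 5) = 5*(-13) = -65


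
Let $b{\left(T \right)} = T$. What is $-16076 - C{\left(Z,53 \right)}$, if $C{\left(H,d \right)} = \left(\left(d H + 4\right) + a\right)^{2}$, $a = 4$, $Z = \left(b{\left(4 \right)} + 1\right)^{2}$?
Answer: $-1792965$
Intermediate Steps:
$Z = 25$ ($Z = \left(4 + 1\right)^{2} = 5^{2} = 25$)
$C{\left(H,d \right)} = \left(8 + H d\right)^{2}$ ($C{\left(H,d \right)} = \left(\left(d H + 4\right) + 4\right)^{2} = \left(\left(H d + 4\right) + 4\right)^{2} = \left(\left(4 + H d\right) + 4\right)^{2} = \left(8 + H d\right)^{2}$)
$-16076 - C{\left(Z,53 \right)} = -16076 - \left(8 + 25 \cdot 53\right)^{2} = -16076 - \left(8 + 1325\right)^{2} = -16076 - 1333^{2} = -16076 - 1776889 = -1792965$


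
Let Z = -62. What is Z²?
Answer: 3844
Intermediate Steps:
Z² = (-62)² = 3844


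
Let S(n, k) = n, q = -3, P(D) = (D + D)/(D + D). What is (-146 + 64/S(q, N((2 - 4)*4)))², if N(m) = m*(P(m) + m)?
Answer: 252004/9 ≈ 28000.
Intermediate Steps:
P(D) = 1 (P(D) = (2*D)/((2*D)) = (2*D)*(1/(2*D)) = 1)
N(m) = m*(1 + m)
(-146 + 64/S(q, N((2 - 4)*4)))² = (-146 + 64/(-3))² = (-146 + 64*(-⅓))² = (-146 - 64/3)² = (-502/3)² = 252004/9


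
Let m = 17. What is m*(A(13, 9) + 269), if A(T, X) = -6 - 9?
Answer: 4318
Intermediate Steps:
A(T, X) = -15
m*(A(13, 9) + 269) = 17*(-15 + 269) = 17*254 = 4318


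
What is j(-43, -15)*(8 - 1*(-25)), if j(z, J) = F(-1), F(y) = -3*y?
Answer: 99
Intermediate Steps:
j(z, J) = 3 (j(z, J) = -3*(-1) = 3)
j(-43, -15)*(8 - 1*(-25)) = 3*(8 - 1*(-25)) = 3*(8 + 25) = 3*33 = 99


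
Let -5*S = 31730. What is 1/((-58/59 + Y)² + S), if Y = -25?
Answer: -3481/19740337 ≈ -0.00017634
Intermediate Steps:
S = -6346 (S = -⅕*31730 = -6346)
1/((-58/59 + Y)² + S) = 1/((-58/59 - 25)² - 6346) = 1/((-1533/59)² - 6346) = 1/(2350089/3481 - 6346) = 1/(-19740337/3481) = -3481/19740337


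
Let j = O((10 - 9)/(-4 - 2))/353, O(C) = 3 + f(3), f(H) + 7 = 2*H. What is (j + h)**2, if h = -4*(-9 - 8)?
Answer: 576288036/124609 ≈ 4624.8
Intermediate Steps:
f(H) = -7 + 2*H
h = 68 (h = -4*(-17) = 68)
O(C) = 2 (O(C) = 3 + (-7 + 2*3) = 3 + (-7 + 6) = 3 - 1 = 2)
j = 2/353 ≈ 0.0056657
(j + h)**2 = (2/353 + 68)**2 = (24006/353)**2 = 576288036/124609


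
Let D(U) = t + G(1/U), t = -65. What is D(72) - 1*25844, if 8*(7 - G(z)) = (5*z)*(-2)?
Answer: -7459771/288 ≈ -25902.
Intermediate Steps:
G(z) = 7 + 5*z/4 (G(z) = 7 - 5*z*(-2)/8 = 7 - (-5)*z/4 = 7 + 5*z/4)
D(U) = -58 + 5/(4*U) (D(U) = -65 + (7 + 5/(4*U)) = -58 + 5/(4*U))
D(72) - 1*25844 = (-58 + (5/4)/72) - 1*25844 = (-58 + (5/4)*(1/72)) - 25844 = (-58 + 5/288) - 25844 = -16699/288 - 25844 = -7459771/288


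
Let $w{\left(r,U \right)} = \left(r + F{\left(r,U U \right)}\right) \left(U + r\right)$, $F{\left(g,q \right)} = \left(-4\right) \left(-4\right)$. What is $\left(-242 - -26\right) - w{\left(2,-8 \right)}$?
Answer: $-108$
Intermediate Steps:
$F{\left(g,q \right)} = 16$
$w{\left(r,U \right)} = \left(16 + r\right) \left(U + r\right)$ ($w{\left(r,U \right)} = \left(r + 16\right) \left(U + r\right) = \left(16 + r\right) \left(U + r\right)$)
$\left(-242 - -26\right) - w{\left(2,-8 \right)} = \left(-242 - -26\right) - \left(2^{2} + 16 \left(-8\right) + 16 \cdot 2 - 16\right) = \left(-242 + 26\right) - \left(4 - 128 + 32 - 16\right) = -216 - -108 = -216 + 108 = -108$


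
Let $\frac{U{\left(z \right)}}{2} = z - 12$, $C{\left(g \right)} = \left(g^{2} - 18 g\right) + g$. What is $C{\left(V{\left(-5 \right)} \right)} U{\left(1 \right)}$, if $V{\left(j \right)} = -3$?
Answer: $-1320$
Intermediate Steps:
$C{\left(g \right)} = g^{2} - 17 g$
$U{\left(z \right)} = -24 + 2 z$ ($U{\left(z \right)} = 2 \left(z - 12\right) = 2 \left(-12 + z\right) = -24 + 2 z$)
$C{\left(V{\left(-5 \right)} \right)} U{\left(1 \right)} = - 3 \left(-17 - 3\right) \left(-24 + 2 \cdot 1\right) = \left(-3\right) \left(-20\right) \left(-24 + 2\right) = 60 \left(-22\right) = -1320$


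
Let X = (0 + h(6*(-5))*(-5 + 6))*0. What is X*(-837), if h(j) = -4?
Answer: 0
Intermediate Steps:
X = 0 (X = (0 - 4*(-5 + 6))*0 = (0 - 4*1)*0 = (0 - 4)*0 = -4*0 = 0)
X*(-837) = 0*(-837) = 0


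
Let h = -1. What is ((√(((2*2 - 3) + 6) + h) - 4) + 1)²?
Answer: (3 - √6)² ≈ 0.30306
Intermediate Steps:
((√(((2*2 - 3) + 6) + h) - 4) + 1)² = ((√(((2*2 - 3) + 6) - 1) - 4) + 1)² = ((√(((4 - 3) + 6) - 1) - 4) + 1)² = ((√((1 + 6) - 1) - 4) + 1)² = ((√(7 - 1) - 4) + 1)² = ((√6 - 4) + 1)² = ((-4 + √6) + 1)² = (-3 + √6)²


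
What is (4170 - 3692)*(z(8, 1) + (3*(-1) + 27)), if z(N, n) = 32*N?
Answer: 133840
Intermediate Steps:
(4170 - 3692)*(z(8, 1) + (3*(-1) + 27)) = (4170 - 3692)*(32*8 + (3*(-1) + 27)) = 478*(256 + (-3 + 27)) = 478*(256 + 24) = 478*280 = 133840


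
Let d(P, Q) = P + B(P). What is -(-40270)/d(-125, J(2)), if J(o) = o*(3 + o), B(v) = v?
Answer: -4027/25 ≈ -161.08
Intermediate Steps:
d(P, Q) = 2*P (d(P, Q) = P + P = 2*P)
-(-40270)/d(-125, J(2)) = -(-40270)/(2*(-125)) = -(-40270)/(-250) = -(-40270)*(-1)/250 = -1*4027/25 = -4027/25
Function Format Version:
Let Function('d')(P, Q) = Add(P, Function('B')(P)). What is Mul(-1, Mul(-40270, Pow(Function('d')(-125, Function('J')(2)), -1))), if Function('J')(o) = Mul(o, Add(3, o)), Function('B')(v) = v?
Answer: Rational(-4027, 25) ≈ -161.08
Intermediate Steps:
Function('d')(P, Q) = Mul(2, P) (Function('d')(P, Q) = Add(P, P) = Mul(2, P))
Mul(-1, Mul(-40270, Pow(Function('d')(-125, Function('J')(2)), -1))) = Mul(-1, Mul(-40270, Pow(Mul(2, -125), -1))) = Mul(-1, Mul(-40270, Pow(-250, -1))) = Mul(-1, Mul(-40270, Rational(-1, 250))) = Mul(-1, Rational(4027, 25)) = Rational(-4027, 25)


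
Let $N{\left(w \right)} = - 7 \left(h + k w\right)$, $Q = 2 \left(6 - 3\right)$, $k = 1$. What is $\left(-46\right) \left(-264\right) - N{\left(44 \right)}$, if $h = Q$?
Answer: $12494$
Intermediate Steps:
$Q = 6$ ($Q = 2 \cdot 3 = 6$)
$h = 6$
$N{\left(w \right)} = -42 - 7 w$ ($N{\left(w \right)} = - 7 \left(6 + 1 w\right) = - 7 \left(6 + w\right) = -42 - 7 w$)
$\left(-46\right) \left(-264\right) - N{\left(44 \right)} = \left(-46\right) \left(-264\right) - \left(-42 - 308\right) = 12144 - \left(-42 - 308\right) = 12144 - -350 = 12144 + 350 = 12494$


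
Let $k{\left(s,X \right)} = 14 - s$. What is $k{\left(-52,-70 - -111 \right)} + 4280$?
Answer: $4346$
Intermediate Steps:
$k{\left(-52,-70 - -111 \right)} + 4280 = \left(14 - -52\right) + 4280 = \left(14 + 52\right) + 4280 = 66 + 4280 = 4346$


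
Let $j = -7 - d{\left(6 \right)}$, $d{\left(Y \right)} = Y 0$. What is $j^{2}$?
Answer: $49$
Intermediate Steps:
$d{\left(Y \right)} = 0$
$j = -7$ ($j = -7 - 0 = -7 + 0 = -7$)
$j^{2} = \left(-7\right)^{2} = 49$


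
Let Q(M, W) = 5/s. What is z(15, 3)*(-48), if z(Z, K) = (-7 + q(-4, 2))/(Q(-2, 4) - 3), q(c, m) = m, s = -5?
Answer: -60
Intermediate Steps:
Q(M, W) = -1 (Q(M, W) = 5/(-5) = 5*(-1/5) = -1)
z(Z, K) = 5/4 (z(Z, K) = (-7 + 2)/(-1 - 3) = -5/(-4) = -5*(-1/4) = 5/4)
z(15, 3)*(-48) = (5/4)*(-48) = -60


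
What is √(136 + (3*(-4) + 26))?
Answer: 5*√6 ≈ 12.247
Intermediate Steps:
√(136 + (3*(-4) + 26)) = √(136 + (-12 + 26)) = √(136 + 14) = √150 = 5*√6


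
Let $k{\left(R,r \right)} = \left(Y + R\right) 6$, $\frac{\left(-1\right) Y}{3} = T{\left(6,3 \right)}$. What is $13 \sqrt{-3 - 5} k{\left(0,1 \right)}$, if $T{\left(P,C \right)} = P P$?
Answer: $- 16848 i \sqrt{2} \approx - 23827.0 i$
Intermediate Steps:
$T{\left(P,C \right)} = P^{2}$
$Y = -108$ ($Y = - 3 \cdot 6^{2} = \left(-3\right) 36 = -108$)
$k{\left(R,r \right)} = -648 + 6 R$ ($k{\left(R,r \right)} = \left(-108 + R\right) 6 = -648 + 6 R$)
$13 \sqrt{-3 - 5} k{\left(0,1 \right)} = 13 \sqrt{-3 - 5} \left(-648 + 6 \cdot 0\right) = 13 \sqrt{-8} \left(-648 + 0\right) = 13 \cdot 2 i \sqrt{2} \left(-648\right) = 26 i \sqrt{2} \left(-648\right) = - 16848 i \sqrt{2}$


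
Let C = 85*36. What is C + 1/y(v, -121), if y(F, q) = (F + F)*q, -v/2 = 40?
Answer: 59241601/19360 ≈ 3060.0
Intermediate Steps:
v = -80 (v = -2*40 = -80)
y(F, q) = 2*F*q (y(F, q) = (2*F)*q = 2*F*q)
C = 3060
C + 1/y(v, -121) = 3060 + 1/(2*(-80)*(-121)) = 3060 + 1/19360 = 59241601/19360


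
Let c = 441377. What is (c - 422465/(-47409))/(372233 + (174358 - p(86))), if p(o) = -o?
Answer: 20925664658/25917409893 ≈ 0.80740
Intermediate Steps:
(c - 422465/(-47409))/(372233 + (174358 - p(86))) = (441377 - 422465/(-47409))/(372233 + (174358 - (-1)*86)) = (441377 - 422465*(-1/47409))/(372233 + (174358 - 1*(-86))) = (441377 + 422465/47409)/(372233 + (174358 + 86)) = 20925664658/(47409*(372233 + 174444)) = (20925664658/47409)/546677 = (20925664658/47409)*(1/546677) = 20925664658/25917409893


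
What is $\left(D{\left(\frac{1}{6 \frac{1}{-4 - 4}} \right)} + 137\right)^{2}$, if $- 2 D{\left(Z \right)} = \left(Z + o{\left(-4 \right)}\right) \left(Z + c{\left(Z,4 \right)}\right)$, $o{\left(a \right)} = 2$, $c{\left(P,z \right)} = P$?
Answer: $\frac{1540081}{81} \approx 19013.0$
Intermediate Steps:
$D{\left(Z \right)} = - Z \left(2 + Z\right)$ ($D{\left(Z \right)} = - \frac{\left(Z + 2\right) \left(Z + Z\right)}{2} = - \frac{\left(2 + Z\right) 2 Z}{2} = - \frac{2 Z \left(2 + Z\right)}{2} = - Z \left(2 + Z\right)$)
$\left(D{\left(\frac{1}{6 \frac{1}{-4 - 4}} \right)} + 137\right)^{2} = \left(\frac{-2 - \frac{1}{6 \frac{1}{-4 - 4}}}{6 \frac{1}{-4 - 4}} + 137\right)^{2} = \left(\frac{-2 - \frac{1}{6 \frac{1}{-8}}}{6 \frac{1}{-8}} + 137\right)^{2} = \left(\frac{-2 - \frac{1}{6 \left(- \frac{1}{8}\right)}}{6 \left(- \frac{1}{8}\right)} + 137\right)^{2} = \left(\frac{-2 - \frac{1}{- \frac{3}{4}}}{- \frac{3}{4}} + 137\right)^{2} = \left(- \frac{4 \left(-2 - - \frac{4}{3}\right)}{3} + 137\right)^{2} = \left(- \frac{4 \left(-2 + \frac{4}{3}\right)}{3} + 137\right)^{2} = \left(\left(- \frac{4}{3}\right) \left(- \frac{2}{3}\right) + 137\right)^{2} = \left(\frac{8}{9} + 137\right)^{2} = \left(\frac{1241}{9}\right)^{2} = \frac{1540081}{81}$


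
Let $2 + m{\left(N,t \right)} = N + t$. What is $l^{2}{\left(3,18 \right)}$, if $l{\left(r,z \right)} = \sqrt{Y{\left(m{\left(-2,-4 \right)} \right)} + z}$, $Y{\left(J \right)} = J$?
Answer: $10$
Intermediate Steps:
$m{\left(N,t \right)} = -2 + N + t$ ($m{\left(N,t \right)} = -2 + \left(N + t\right) = -2 + N + t$)
$l{\left(r,z \right)} = \sqrt{-8 + z}$ ($l{\left(r,z \right)} = \sqrt{\left(-2 - 2 - 4\right) + z} = \sqrt{-8 + z}$)
$l^{2}{\left(3,18 \right)} = \left(\sqrt{-8 + 18}\right)^{2} = \left(\sqrt{10}\right)^{2} = 10$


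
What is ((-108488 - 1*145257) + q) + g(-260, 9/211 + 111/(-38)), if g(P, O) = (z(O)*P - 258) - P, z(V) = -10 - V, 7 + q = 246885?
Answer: -20098655/4009 ≈ -5013.4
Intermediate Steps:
q = 246878 (q = -7 + 246885 = 246878)
g(P, O) = -258 - P + P*(-10 - O) (g(P, O) = ((-10 - O)*P - 258) - P = (P*(-10 - O) - 258) - P = (-258 + P*(-10 - O)) - P = -258 - P + P*(-10 - O))
((-108488 - 1*145257) + q) + g(-260, 9/211 + 111/(-38)) = ((-108488 - 1*145257) + 246878) + (-258 - 1*(-260) - 1*(-260)*(10 + (9/211 + 111/(-38)))) = ((-108488 - 145257) + 246878) + (-258 + 260 - 1*(-260)*(10 + (9*(1/211) + 111*(-1/38)))) = (-253745 + 246878) + (-258 + 260 - 1*(-260)*(10 + (9/211 - 111/38))) = -6867 + (-258 + 260 - 1*(-260)*(10 - 23079/8018)) = -6867 + (-258 + 260 - 1*(-260)*57101/8018) = -6867 + (-258 + 260 + 7423130/4009) = -6867 + 7431148/4009 = -20098655/4009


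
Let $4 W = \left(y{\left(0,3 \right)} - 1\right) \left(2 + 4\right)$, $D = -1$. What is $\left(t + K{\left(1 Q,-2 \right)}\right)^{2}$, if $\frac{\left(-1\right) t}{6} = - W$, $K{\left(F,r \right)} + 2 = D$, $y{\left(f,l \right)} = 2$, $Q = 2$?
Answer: $36$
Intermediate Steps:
$K{\left(F,r \right)} = -3$ ($K{\left(F,r \right)} = -2 - 1 = -3$)
$W = \frac{3}{2}$ ($W = \frac{\left(2 - 1\right) \left(2 + 4\right)}{4} = \frac{1 \cdot 6}{4} = \frac{1}{4} \cdot 6 = \frac{3}{2} \approx 1.5$)
$t = 9$ ($t = - 6 \left(\left(-1\right) \frac{3}{2}\right) = \left(-6\right) \left(- \frac{3}{2}\right) = 9$)
$\left(t + K{\left(1 Q,-2 \right)}\right)^{2} = \left(9 - 3\right)^{2} = 6^{2} = 36$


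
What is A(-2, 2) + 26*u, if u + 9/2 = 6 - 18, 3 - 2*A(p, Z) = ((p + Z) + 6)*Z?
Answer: -867/2 ≈ -433.50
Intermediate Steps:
A(p, Z) = 3/2 - Z*(6 + Z + p)/2 (A(p, Z) = 3/2 - ((p + Z) + 6)*Z/2 = 3/2 - ((Z + p) + 6)*Z/2 = 3/2 - (6 + Z + p)*Z/2 = 3/2 - Z*(6 + Z + p)/2)
u = -33/2 (u = -9/2 + (6 - 18) = -9/2 - 12 = -33/2 ≈ -16.500)
A(-2, 2) + 26*u = (3/2 - 3*2 - 1/2*2**2 - 1/2*2*(-2)) + 26*(-33/2) = (3/2 - 6 - 1/2*4 + 2) - 429 = (3/2 - 6 - 2 + 2) - 429 = -9/2 - 429 = -867/2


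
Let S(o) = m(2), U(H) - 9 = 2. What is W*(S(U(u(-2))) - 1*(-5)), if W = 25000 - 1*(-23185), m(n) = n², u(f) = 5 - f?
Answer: 433665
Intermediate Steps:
U(H) = 11 (U(H) = 9 + 2 = 11)
S(o) = 4 (S(o) = 2² = 4)
W = 48185 (W = 25000 + 23185 = 48185)
W*(S(U(u(-2))) - 1*(-5)) = 48185*(4 - 1*(-5)) = 48185*(4 + 5) = 48185*9 = 433665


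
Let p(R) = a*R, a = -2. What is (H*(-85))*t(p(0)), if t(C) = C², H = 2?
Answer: 0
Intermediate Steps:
p(R) = -2*R
(H*(-85))*t(p(0)) = (2*(-85))*(-2*0)² = -170*0² = -170*0 = 0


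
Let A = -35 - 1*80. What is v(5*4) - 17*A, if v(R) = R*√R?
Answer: 1955 + 40*√5 ≈ 2044.4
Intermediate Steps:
v(R) = R^(3/2)
A = -115 (A = -35 - 80 = -115)
v(5*4) - 17*A = (5*4)^(3/2) - 17*(-115) = 20^(3/2) + 1955 = 40*√5 + 1955 = 1955 + 40*√5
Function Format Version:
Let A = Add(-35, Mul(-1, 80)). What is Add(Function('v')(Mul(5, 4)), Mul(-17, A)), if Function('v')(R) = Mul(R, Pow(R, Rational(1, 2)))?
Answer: Add(1955, Mul(40, Pow(5, Rational(1, 2)))) ≈ 2044.4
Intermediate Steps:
Function('v')(R) = Pow(R, Rational(3, 2))
A = -115 (A = Add(-35, -80) = -115)
Add(Function('v')(Mul(5, 4)), Mul(-17, A)) = Add(Pow(Mul(5, 4), Rational(3, 2)), Mul(-17, -115)) = Add(Pow(20, Rational(3, 2)), 1955) = Add(Mul(40, Pow(5, Rational(1, 2))), 1955) = Add(1955, Mul(40, Pow(5, Rational(1, 2))))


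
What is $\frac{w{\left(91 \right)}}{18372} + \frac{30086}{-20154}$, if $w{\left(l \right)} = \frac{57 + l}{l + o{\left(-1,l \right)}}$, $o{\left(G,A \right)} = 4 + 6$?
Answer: $- \frac{775329950}{519405529} \approx -1.4927$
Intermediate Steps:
$o{\left(G,A \right)} = 10$
$w{\left(l \right)} = \frac{57 + l}{10 + l}$ ($w{\left(l \right)} = \frac{57 + l}{l + 10} = \frac{57 + l}{10 + l}$)
$\frac{w{\left(91 \right)}}{18372} + \frac{30086}{-20154} = \frac{\frac{1}{10 + 91} \left(57 + 91\right)}{18372} + \frac{30086}{-20154} = \frac{1}{101} \cdot 148 \cdot \frac{1}{18372} + 30086 \left(- \frac{1}{20154}\right) = \frac{1}{101} \cdot 148 \cdot \frac{1}{18372} - \frac{15043}{10077} = \frac{148}{101} \cdot \frac{1}{18372} - \frac{15043}{10077} = \frac{37}{463893} - \frac{15043}{10077} = - \frac{775329950}{519405529}$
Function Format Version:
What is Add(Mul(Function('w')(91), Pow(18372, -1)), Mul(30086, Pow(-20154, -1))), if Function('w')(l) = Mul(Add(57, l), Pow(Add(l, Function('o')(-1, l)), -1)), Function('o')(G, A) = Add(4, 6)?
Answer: Rational(-775329950, 519405529) ≈ -1.4927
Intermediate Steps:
Function('o')(G, A) = 10
Function('w')(l) = Mul(Pow(Add(10, l), -1), Add(57, l)) (Function('w')(l) = Mul(Add(57, l), Pow(Add(l, 10), -1)) = Mul(Add(57, l), Pow(Add(10, l), -1)) = Mul(Pow(Add(10, l), -1), Add(57, l)))
Add(Mul(Function('w')(91), Pow(18372, -1)), Mul(30086, Pow(-20154, -1))) = Add(Mul(Mul(Pow(Add(10, 91), -1), Add(57, 91)), Pow(18372, -1)), Mul(30086, Pow(-20154, -1))) = Add(Mul(Mul(Pow(101, -1), 148), Rational(1, 18372)), Mul(30086, Rational(-1, 20154))) = Add(Mul(Mul(Rational(1, 101), 148), Rational(1, 18372)), Rational(-15043, 10077)) = Add(Mul(Rational(148, 101), Rational(1, 18372)), Rational(-15043, 10077)) = Add(Rational(37, 463893), Rational(-15043, 10077)) = Rational(-775329950, 519405529)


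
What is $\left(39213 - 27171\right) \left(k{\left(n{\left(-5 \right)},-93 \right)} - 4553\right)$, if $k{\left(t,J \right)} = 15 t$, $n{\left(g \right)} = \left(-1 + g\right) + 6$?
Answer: $-54827226$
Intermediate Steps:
$n{\left(g \right)} = 5 + g$
$\left(39213 - 27171\right) \left(k{\left(n{\left(-5 \right)},-93 \right)} - 4553\right) = \left(39213 - 27171\right) \left(15 \left(5 - 5\right) - 4553\right) = 12042 \left(15 \cdot 0 - 4553\right) = 12042 \left(0 - 4553\right) = 12042 \left(-4553\right) = -54827226$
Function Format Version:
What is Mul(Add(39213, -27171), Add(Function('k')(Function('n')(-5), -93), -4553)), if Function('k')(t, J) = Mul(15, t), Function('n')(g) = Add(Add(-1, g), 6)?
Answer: -54827226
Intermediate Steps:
Function('n')(g) = Add(5, g)
Mul(Add(39213, -27171), Add(Function('k')(Function('n')(-5), -93), -4553)) = Mul(Add(39213, -27171), Add(Mul(15, Add(5, -5)), -4553)) = Mul(12042, Add(Mul(15, 0), -4553)) = Mul(12042, Add(0, -4553)) = Mul(12042, -4553) = -54827226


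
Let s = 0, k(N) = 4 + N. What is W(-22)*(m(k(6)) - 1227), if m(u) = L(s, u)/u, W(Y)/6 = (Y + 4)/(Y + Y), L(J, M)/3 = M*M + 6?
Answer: -161352/55 ≈ -2933.7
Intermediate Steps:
L(J, M) = 18 + 3*M² (L(J, M) = 3*(M*M + 6) = 3*(M² + 6) = 3*(6 + M²) = 18 + 3*M²)
W(Y) = 3*(4 + Y)/Y (W(Y) = 6*((Y + 4)/(Y + Y)) = 6*((4 + Y)/((2*Y))) = 6*((4 + Y)*(1/(2*Y))) = 6*((4 + Y)/(2*Y)) = 3*(4 + Y)/Y)
m(u) = (18 + 3*u²)/u
W(-22)*(m(k(6)) - 1227) = (3 + 12/(-22))*((3*(4 + 6) + 18/(4 + 6)) - 1227) = (3 + 12*(-1/22))*((3*10 + 18/10) - 1227) = (3 - 6/11)*((30 + 18*(⅒)) - 1227) = 27*((30 + 9/5) - 1227)/11 = 27*(159/5 - 1227)/11 = (27/11)*(-5976/5) = -161352/55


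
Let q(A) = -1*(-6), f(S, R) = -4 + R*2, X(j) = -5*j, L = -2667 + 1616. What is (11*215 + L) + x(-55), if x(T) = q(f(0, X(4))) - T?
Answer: 1375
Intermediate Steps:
L = -1051
f(S, R) = -4 + 2*R
q(A) = 6
x(T) = 6 - T
(11*215 + L) + x(-55) = (11*215 - 1051) + (6 - 1*(-55)) = (2365 - 1051) + (6 + 55) = 1314 + 61 = 1375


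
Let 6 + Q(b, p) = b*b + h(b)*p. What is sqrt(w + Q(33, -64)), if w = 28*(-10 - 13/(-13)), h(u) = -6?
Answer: 9*sqrt(15) ≈ 34.857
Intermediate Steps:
w = -252 (w = 28*(-10 - 13*(-1/13)) = 28*(-10 + 1) = 28*(-9) = -252)
Q(b, p) = -6 + b**2 - 6*p (Q(b, p) = -6 + (b*b - 6*p) = -6 + (b**2 - 6*p) = -6 + b**2 - 6*p)
sqrt(w + Q(33, -64)) = sqrt(-252 + (-6 + 33**2 - 6*(-64))) = sqrt(-252 + (-6 + 1089 + 384)) = sqrt(-252 + 1467) = sqrt(1215) = 9*sqrt(15)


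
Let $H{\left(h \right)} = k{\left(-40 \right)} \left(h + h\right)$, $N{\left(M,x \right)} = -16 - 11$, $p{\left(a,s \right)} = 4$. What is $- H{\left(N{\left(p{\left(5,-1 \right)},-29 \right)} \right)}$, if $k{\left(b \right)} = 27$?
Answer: $1458$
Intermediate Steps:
$N{\left(M,x \right)} = -27$
$H{\left(h \right)} = 54 h$ ($H{\left(h \right)} = 27 \left(h + h\right) = 27 \cdot 2 h = 54 h$)
$- H{\left(N{\left(p{\left(5,-1 \right)},-29 \right)} \right)} = - 54 \left(-27\right) = \left(-1\right) \left(-1458\right) = 1458$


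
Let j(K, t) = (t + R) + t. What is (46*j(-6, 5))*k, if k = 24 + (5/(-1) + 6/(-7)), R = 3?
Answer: 75946/7 ≈ 10849.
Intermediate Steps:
j(K, t) = 3 + 2*t (j(K, t) = (t + 3) + t = (3 + t) + t = 3 + 2*t)
k = 127/7 (k = 24 + (5*(-1) + 6*(-⅐)) = 24 + (-5 - 6/7) = 24 - 41/7 = 127/7 ≈ 18.143)
(46*j(-6, 5))*k = (46*(3 + 2*5))*(127/7) = (46*(3 + 10))*(127/7) = (46*13)*(127/7) = 598*(127/7) = 75946/7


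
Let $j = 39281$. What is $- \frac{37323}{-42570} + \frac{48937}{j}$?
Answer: $\frac{35851847}{16890830} \approx 2.1226$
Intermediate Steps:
$- \frac{37323}{-42570} + \frac{48937}{j} = - \frac{37323}{-42570} + \frac{48937}{39281} = \left(-37323\right) \left(- \frac{1}{42570}\right) + 48937 \cdot \frac{1}{39281} = \frac{377}{430} + \frac{48937}{39281} = \frac{35851847}{16890830}$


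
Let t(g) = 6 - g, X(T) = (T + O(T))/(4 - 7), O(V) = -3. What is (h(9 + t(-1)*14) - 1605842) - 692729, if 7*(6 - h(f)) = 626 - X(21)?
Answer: -16090587/7 ≈ -2.2987e+6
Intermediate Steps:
X(T) = 1 - T/3 (X(T) = (T - 3)/(4 - 7) = (-3 + T)/(-3) = (-3 + T)*(-⅓) = 1 - T/3)
h(f) = -590/7 (h(f) = 6 - (626 - (1 - ⅓*21))/7 = 6 - (626 - (1 - 7))/7 = 6 - (626 - 1*(-6))/7 = 6 - (626 + 6)/7 = 6 - ⅐*632 = 6 - 632/7 = -590/7)
(h(9 + t(-1)*14) - 1605842) - 692729 = (-590/7 - 1605842) - 692729 = -11241484/7 - 692729 = -16090587/7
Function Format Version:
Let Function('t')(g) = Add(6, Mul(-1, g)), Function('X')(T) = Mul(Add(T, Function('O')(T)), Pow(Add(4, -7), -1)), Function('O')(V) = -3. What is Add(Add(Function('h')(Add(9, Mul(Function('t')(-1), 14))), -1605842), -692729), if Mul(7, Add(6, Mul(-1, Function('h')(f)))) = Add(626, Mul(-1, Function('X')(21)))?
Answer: Rational(-16090587, 7) ≈ -2.2987e+6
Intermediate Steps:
Function('X')(T) = Add(1, Mul(Rational(-1, 3), T)) (Function('X')(T) = Mul(Add(T, -3), Pow(Add(4, -7), -1)) = Mul(Add(-3, T), Pow(-3, -1)) = Mul(Add(-3, T), Rational(-1, 3)) = Add(1, Mul(Rational(-1, 3), T)))
Function('h')(f) = Rational(-590, 7) (Function('h')(f) = Add(6, Mul(Rational(-1, 7), Add(626, Mul(-1, Add(1, Mul(Rational(-1, 3), 21)))))) = Add(6, Mul(Rational(-1, 7), Add(626, Mul(-1, Add(1, -7))))) = Add(6, Mul(Rational(-1, 7), Add(626, Mul(-1, -6)))) = Add(6, Mul(Rational(-1, 7), Add(626, 6))) = Add(6, Mul(Rational(-1, 7), 632)) = Add(6, Rational(-632, 7)) = Rational(-590, 7))
Add(Add(Function('h')(Add(9, Mul(Function('t')(-1), 14))), -1605842), -692729) = Add(Add(Rational(-590, 7), -1605842), -692729) = Add(Rational(-11241484, 7), -692729) = Rational(-16090587, 7)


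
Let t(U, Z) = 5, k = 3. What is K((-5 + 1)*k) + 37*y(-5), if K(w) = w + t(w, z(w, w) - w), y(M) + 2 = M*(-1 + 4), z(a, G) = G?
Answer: -636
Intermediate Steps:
y(M) = -2 + 3*M (y(M) = -2 + M*(-1 + 4) = -2 + M*3 = -2 + 3*M)
K(w) = 5 + w (K(w) = w + 5 = 5 + w)
K((-5 + 1)*k) + 37*y(-5) = (5 + (-5 + 1)*3) + 37*(-2 + 3*(-5)) = (5 - 4*3) + 37*(-2 - 15) = (5 - 12) + 37*(-17) = -7 - 629 = -636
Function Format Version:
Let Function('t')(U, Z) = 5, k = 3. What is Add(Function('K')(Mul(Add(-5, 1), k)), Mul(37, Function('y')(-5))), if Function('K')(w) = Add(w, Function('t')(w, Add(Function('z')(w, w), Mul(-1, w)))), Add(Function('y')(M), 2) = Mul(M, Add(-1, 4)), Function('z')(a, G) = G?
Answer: -636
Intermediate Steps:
Function('y')(M) = Add(-2, Mul(3, M)) (Function('y')(M) = Add(-2, Mul(M, Add(-1, 4))) = Add(-2, Mul(M, 3)) = Add(-2, Mul(3, M)))
Function('K')(w) = Add(5, w) (Function('K')(w) = Add(w, 5) = Add(5, w))
Add(Function('K')(Mul(Add(-5, 1), k)), Mul(37, Function('y')(-5))) = Add(Add(5, Mul(Add(-5, 1), 3)), Mul(37, Add(-2, Mul(3, -5)))) = Add(Add(5, Mul(-4, 3)), Mul(37, Add(-2, -15))) = Add(Add(5, -12), Mul(37, -17)) = Add(-7, -629) = -636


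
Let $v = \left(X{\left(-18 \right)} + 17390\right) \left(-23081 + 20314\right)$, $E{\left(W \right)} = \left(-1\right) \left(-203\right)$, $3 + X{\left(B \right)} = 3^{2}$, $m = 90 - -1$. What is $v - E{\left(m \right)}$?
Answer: $-48134935$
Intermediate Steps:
$m = 91$ ($m = 90 + 1 = 91$)
$X{\left(B \right)} = 6$ ($X{\left(B \right)} = -3 + 3^{2} = -3 + 9 = 6$)
$E{\left(W \right)} = 203$
$v = -48134732$ ($v = \left(6 + 17390\right) \left(-23081 + 20314\right) = 17396 \left(-2767\right) = -48134732$)
$v - E{\left(m \right)} = -48134732 - 203 = -48134935$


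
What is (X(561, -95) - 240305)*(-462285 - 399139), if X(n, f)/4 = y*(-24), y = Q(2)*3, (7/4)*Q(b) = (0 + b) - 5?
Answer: 1446054378896/7 ≈ 2.0658e+11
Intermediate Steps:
Q(b) = -20/7 + 4*b/7 (Q(b) = 4*((0 + b) - 5)/7 = 4*(b - 5)/7 = 4*(-5 + b)/7 = -20/7 + 4*b/7)
y = -36/7 (y = (-20/7 + (4/7)*2)*3 = (-20/7 + 8/7)*3 = -12/7*3 = -36/7 ≈ -5.1429)
X(n, f) = 3456/7 (X(n, f) = 4*(-36/7*(-24)) = 4*(864/7) = 3456/7)
(X(561, -95) - 240305)*(-462285 - 399139) = (3456/7 - 240305)*(-462285 - 399139) = -1678679/7*(-861424) = 1446054378896/7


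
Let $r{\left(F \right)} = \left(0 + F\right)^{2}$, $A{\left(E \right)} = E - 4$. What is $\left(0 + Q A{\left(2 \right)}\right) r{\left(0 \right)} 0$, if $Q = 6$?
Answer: $0$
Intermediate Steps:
$A{\left(E \right)} = -4 + E$
$r{\left(F \right)} = F^{2}$
$\left(0 + Q A{\left(2 \right)}\right) r{\left(0 \right)} 0 = \left(0 + 6 \left(-4 + 2\right)\right) 0^{2} \cdot 0 = \left(0 + 6 \left(-2\right)\right) 0 \cdot 0 = \left(0 - 12\right) 0 \cdot 0 = \left(-12\right) 0 \cdot 0 = 0 \cdot 0 = 0$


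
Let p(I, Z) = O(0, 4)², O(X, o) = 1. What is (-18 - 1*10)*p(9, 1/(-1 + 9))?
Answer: -28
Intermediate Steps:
p(I, Z) = 1 (p(I, Z) = 1² = 1)
(-18 - 1*10)*p(9, 1/(-1 + 9)) = (-18 - 1*10)*1 = (-18 - 10)*1 = -28*1 = -28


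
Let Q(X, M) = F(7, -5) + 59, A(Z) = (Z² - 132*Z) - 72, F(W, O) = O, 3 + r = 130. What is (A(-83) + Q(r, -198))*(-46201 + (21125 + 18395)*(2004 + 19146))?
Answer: 14899838670773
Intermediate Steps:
r = 127 (r = -3 + 130 = 127)
A(Z) = -72 + Z² - 132*Z
Q(X, M) = 54 (Q(X, M) = -5 + 59 = 54)
(A(-83) + Q(r, -198))*(-46201 + (21125 + 18395)*(2004 + 19146)) = ((-72 + (-83)² - 132*(-83)) + 54)*(-46201 + (21125 + 18395)*(2004 + 19146)) = ((-72 + 6889 + 10956) + 54)*(-46201 + 39520*21150) = (17773 + 54)*(-46201 + 835848000) = 17827*835801799 = 14899838670773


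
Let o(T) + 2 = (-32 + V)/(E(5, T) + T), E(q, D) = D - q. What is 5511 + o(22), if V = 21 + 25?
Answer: 214865/39 ≈ 5509.4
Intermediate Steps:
V = 46
o(T) = -2 + 14/(-5 + 2*T) (o(T) = -2 + (-32 + 46)/((T - 1*5) + T) = -2 + 14/((T - 5) + T) = -2 + 14/((-5 + T) + T) = -2 + 14/(-5 + 2*T))
5511 + o(22) = 5511 + 4*(6 - 1*22)/(-5 + 2*22) = 5511 + 4*(6 - 22)/(-5 + 44) = 5511 + 4*(-16)/39 = 5511 + 4*(1/39)*(-16) = 5511 - 64/39 = 214865/39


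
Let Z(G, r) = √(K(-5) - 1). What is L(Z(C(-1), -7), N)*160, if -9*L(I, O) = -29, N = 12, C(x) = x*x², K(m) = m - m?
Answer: 4640/9 ≈ 515.56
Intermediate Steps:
K(m) = 0
C(x) = x³
Z(G, r) = I (Z(G, r) = √(0 - 1) = √(-1) = I)
L(I, O) = 29/9 (L(I, O) = -⅑*(-29) = 29/9)
L(Z(C(-1), -7), N)*160 = (29/9)*160 = 4640/9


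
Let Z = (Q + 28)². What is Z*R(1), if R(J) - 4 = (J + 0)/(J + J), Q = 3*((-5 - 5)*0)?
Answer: 3528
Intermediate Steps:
Q = 0 (Q = 3*(-10*0) = 3*0 = 0)
R(J) = 9/2 (R(J) = 4 + (J + 0)/(J + J) = 4 + J/((2*J)) = 4 + J*(1/(2*J)) = 4 + ½ = 9/2)
Z = 784 (Z = (0 + 28)² = 28² = 784)
Z*R(1) = 784*(9/2) = 3528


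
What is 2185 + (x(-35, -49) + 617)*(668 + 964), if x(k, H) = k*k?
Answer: 3008329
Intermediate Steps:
x(k, H) = k²
2185 + (x(-35, -49) + 617)*(668 + 964) = 2185 + ((-35)² + 617)*(668 + 964) = 2185 + (1225 + 617)*1632 = 2185 + 1842*1632 = 2185 + 3006144 = 3008329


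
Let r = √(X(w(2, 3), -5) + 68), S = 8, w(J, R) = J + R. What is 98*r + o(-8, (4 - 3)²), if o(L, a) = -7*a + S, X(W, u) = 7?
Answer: 1 + 490*√3 ≈ 849.71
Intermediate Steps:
o(L, a) = 8 - 7*a (o(L, a) = -7*a + 8 = 8 - 7*a)
r = 5*√3 (r = √(7 + 68) = √75 = 5*√3 ≈ 8.6602)
98*r + o(-8, (4 - 3)²) = 98*(5*√3) + (8 - 7*(4 - 3)²) = 490*√3 + (8 - 7*1²) = 490*√3 + (8 - 7*1) = 490*√3 + (8 - 7) = 490*√3 + 1 = 1 + 490*√3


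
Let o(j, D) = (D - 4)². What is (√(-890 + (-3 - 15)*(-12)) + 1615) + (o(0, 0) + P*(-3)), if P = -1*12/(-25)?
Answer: 40739/25 + I*√674 ≈ 1629.6 + 25.962*I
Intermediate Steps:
P = 12/25 (P = -12*(-1/25) = 12/25 ≈ 0.48000)
o(j, D) = (-4 + D)²
(√(-890 + (-3 - 15)*(-12)) + 1615) + (o(0, 0) + P*(-3)) = (√(-890 + (-3 - 15)*(-12)) + 1615) + ((-4 + 0)² + (12/25)*(-3)) = (√(-890 - 18*(-12)) + 1615) + ((-4)² - 36/25) = (√(-890 + 216) + 1615) + (16 - 36/25) = (√(-674) + 1615) + 364/25 = (I*√674 + 1615) + 364/25 = (1615 + I*√674) + 364/25 = 40739/25 + I*√674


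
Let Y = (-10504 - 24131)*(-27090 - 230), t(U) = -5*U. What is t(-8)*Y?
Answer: 37849128000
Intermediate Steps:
Y = 946228200 (Y = -34635*(-27320) = 946228200)
t(-8)*Y = -5*(-8)*946228200 = 40*946228200 = 37849128000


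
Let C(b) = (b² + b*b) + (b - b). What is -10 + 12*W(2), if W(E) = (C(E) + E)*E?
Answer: 230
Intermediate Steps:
C(b) = 2*b² (C(b) = (b² + b²) + 0 = 2*b² + 0 = 2*b²)
W(E) = E*(E + 2*E²) (W(E) = (2*E² + E)*E = (E + 2*E²)*E = E*(E + 2*E²))
-10 + 12*W(2) = -10 + 12*(2²*(1 + 2*2)) = -10 + 12*(4*(1 + 4)) = -10 + 12*(4*5) = -10 + 12*20 = -10 + 240 = 230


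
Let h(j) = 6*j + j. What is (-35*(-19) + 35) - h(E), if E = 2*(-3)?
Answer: 742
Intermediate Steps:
E = -6
h(j) = 7*j
(-35*(-19) + 35) - h(E) = (-35*(-19) + 35) - 7*(-6) = (665 + 35) - 1*(-42) = 700 + 42 = 742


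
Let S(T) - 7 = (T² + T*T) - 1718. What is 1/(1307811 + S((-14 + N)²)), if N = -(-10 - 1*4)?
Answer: 1/1306100 ≈ 7.6564e-7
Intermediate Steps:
N = 14 (N = -(-10 - 4) = -1*(-14) = 14)
S(T) = -1711 + 2*T² (S(T) = 7 + ((T² + T*T) - 1718) = 7 + ((T² + T²) - 1718) = 7 + (2*T² - 1718) = 7 + (-1718 + 2*T²) = -1711 + 2*T²)
1/(1307811 + S((-14 + N)²)) = 1/(1307811 + (-1711 + 2*((-14 + 14)²)²)) = 1/(1307811 + (-1711 + 2*(0²)²)) = 1/(1307811 + (-1711 + 2*0²)) = 1/(1307811 + (-1711 + 2*0)) = 1/(1307811 + (-1711 + 0)) = 1/(1307811 - 1711) = 1/1306100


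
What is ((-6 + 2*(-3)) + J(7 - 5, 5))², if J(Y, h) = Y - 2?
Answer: 144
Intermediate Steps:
J(Y, h) = -2 + Y
((-6 + 2*(-3)) + J(7 - 5, 5))² = ((-6 + 2*(-3)) + (-2 + (7 - 5)))² = ((-6 - 6) + (-2 + 2))² = (-12 + 0)² = (-12)² = 144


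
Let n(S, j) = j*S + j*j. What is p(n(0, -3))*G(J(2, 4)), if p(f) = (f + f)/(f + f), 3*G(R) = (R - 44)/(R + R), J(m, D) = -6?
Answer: 25/18 ≈ 1.3889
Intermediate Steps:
G(R) = (-44 + R)/(6*R) (G(R) = ((R - 44)/(R + R))/3 = ((-44 + R)/((2*R)))/3 = ((-44 + R)*(1/(2*R)))/3 = ((-44 + R)/(2*R))/3 = (-44 + R)/(6*R))
n(S, j) = j² + S*j (n(S, j) = S*j + j² = j² + S*j)
p(f) = 1 (p(f) = (2*f)/((2*f)) = (2*f)*(1/(2*f)) = 1)
p(n(0, -3))*G(J(2, 4)) = 1*((⅙)*(-44 - 6)/(-6)) = 1*((⅙)*(-⅙)*(-50)) = 1*(25/18) = 25/18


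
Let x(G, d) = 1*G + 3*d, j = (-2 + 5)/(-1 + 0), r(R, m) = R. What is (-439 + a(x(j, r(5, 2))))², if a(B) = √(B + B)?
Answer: 192745 - 1756*√6 ≈ 1.8844e+5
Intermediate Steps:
j = -3 (j = 3/(-1) = 3*(-1) = -3)
x(G, d) = G + 3*d
a(B) = √2*√B (a(B) = √(2*B) = √2*√B)
(-439 + a(x(j, r(5, 2))))² = (-439 + √2*√(-3 + 3*5))² = (-439 + √2*√(-3 + 15))² = (-439 + √2*√12)² = (-439 + √2*(2*√3))² = (-439 + 2*√6)²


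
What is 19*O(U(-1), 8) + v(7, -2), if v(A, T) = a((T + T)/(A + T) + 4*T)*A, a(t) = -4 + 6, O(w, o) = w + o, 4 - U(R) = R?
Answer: 261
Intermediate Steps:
U(R) = 4 - R
O(w, o) = o + w
a(t) = 2
v(A, T) = 2*A
19*O(U(-1), 8) + v(7, -2) = 19*(8 + (4 - 1*(-1))) + 2*7 = 19*(8 + (4 + 1)) + 14 = 19*(8 + 5) + 14 = 19*13 + 14 = 247 + 14 = 261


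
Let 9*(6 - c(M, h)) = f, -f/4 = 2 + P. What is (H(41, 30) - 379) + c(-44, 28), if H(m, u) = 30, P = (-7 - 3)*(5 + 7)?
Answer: -3559/9 ≈ -395.44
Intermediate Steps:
P = -120 (P = -10*12 = -120)
f = 472 (f = -4*(2 - 120) = -4*(-118) = 472)
c(M, h) = -418/9 (c(M, h) = 6 - ⅑*472 = 6 - 472/9 = -418/9)
(H(41, 30) - 379) + c(-44, 28) = (30 - 379) - 418/9 = -349 - 418/9 = -3559/9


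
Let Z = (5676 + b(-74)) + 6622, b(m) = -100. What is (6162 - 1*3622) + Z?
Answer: 14738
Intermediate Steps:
Z = 12198 (Z = (5676 - 100) + 6622 = 5576 + 6622 = 12198)
(6162 - 1*3622) + Z = (6162 - 1*3622) + 12198 = (6162 - 3622) + 12198 = 2540 + 12198 = 14738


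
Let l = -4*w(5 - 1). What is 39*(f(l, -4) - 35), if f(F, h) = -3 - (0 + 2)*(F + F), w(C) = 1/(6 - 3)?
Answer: -1274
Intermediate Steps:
w(C) = ⅓ (w(C) = 1/3 = ⅓)
l = -4/3 (l = -4*⅓ = -4/3 ≈ -1.3333)
f(F, h) = -3 - 4*F (f(F, h) = -3 - 2*2*F = -3 - 4*F)
39*(f(l, -4) - 35) = 39*((-3 - 4*(-4/3)) - 35) = 39*((-3 + 16/3) - 35) = 39*(7/3 - 35) = 39*(-98/3) = -1274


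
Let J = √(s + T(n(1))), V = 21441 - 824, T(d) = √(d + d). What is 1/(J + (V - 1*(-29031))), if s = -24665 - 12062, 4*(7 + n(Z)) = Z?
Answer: 2/(99296 + √2*√(-73454 + 3*I*√6)) ≈ 2.0141e-5 - 7.7747e-8*I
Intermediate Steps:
n(Z) = -7 + Z/4
s = -36727
T(d) = √2*√d (T(d) = √(2*d) = √2*√d)
V = 20617
J = √(-36727 + 3*I*√6/2) (J = √(-36727 + √2*√(-7 + (¼)*1)) = √(-36727 + √2*√(-7 + ¼)) = √(-36727 + √2*√(-27/4)) = √(-36727 + √2*(3*I*√3/2)) = √(-36727 + 3*I*√6/2) ≈ 0.0096 + 191.64*I)
1/(J + (V - 1*(-29031))) = 1/(√(-146908 + 6*I*√6)/2 + (20617 - 1*(-29031))) = 1/(√(-146908 + 6*I*√6)/2 + (20617 + 29031)) = 1/(√(-146908 + 6*I*√6)/2 + 49648) = 1/(49648 + √(-146908 + 6*I*√6)/2)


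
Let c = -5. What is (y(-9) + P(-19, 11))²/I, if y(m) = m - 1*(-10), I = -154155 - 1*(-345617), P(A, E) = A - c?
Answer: 169/191462 ≈ 0.00088268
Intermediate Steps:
P(A, E) = 5 + A (P(A, E) = A - 1*(-5) = A + 5 = 5 + A)
I = 191462 (I = -154155 + 345617 = 191462)
y(m) = 10 + m (y(m) = m + 10 = 10 + m)
(y(-9) + P(-19, 11))²/I = ((10 - 9) + (5 - 19))²/191462 = (1 - 14)²*(1/191462) = (-13)²*(1/191462) = 169*(1/191462) = 169/191462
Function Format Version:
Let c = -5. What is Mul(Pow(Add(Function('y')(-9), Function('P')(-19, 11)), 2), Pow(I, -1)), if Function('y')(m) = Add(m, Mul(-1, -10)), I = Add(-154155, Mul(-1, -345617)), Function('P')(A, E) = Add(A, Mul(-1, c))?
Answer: Rational(169, 191462) ≈ 0.00088268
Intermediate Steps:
Function('P')(A, E) = Add(5, A) (Function('P')(A, E) = Add(A, Mul(-1, -5)) = Add(A, 5) = Add(5, A))
I = 191462 (I = Add(-154155, 345617) = 191462)
Function('y')(m) = Add(10, m) (Function('y')(m) = Add(m, 10) = Add(10, m))
Mul(Pow(Add(Function('y')(-9), Function('P')(-19, 11)), 2), Pow(I, -1)) = Mul(Pow(Add(Add(10, -9), Add(5, -19)), 2), Pow(191462, -1)) = Mul(Pow(Add(1, -14), 2), Rational(1, 191462)) = Mul(Pow(-13, 2), Rational(1, 191462)) = Mul(169, Rational(1, 191462)) = Rational(169, 191462)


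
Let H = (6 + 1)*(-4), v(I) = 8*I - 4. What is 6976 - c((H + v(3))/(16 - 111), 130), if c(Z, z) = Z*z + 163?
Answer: 129239/19 ≈ 6802.1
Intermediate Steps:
v(I) = -4 + 8*I
H = -28 (H = 7*(-4) = -28)
c(Z, z) = 163 + Z*z
6976 - c((H + v(3))/(16 - 111), 130) = 6976 - (163 + ((-28 + (-4 + 8*3))/(16 - 111))*130) = 6976 - (163 + ((-28 + (-4 + 24))/(-95))*130) = 6976 - (163 + ((-28 + 20)*(-1/95))*130) = 6976 - (163 - 8*(-1/95)*130) = 6976 - (163 + (8/95)*130) = 6976 - (163 + 208/19) = 6976 - 1*3305/19 = 6976 - 3305/19 = 129239/19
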